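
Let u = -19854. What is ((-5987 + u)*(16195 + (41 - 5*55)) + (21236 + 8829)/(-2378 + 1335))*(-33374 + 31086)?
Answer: 140608550926272/149 ≈ 9.4368e+11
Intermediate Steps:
((-5987 + u)*(16195 + (41 - 5*55)) + (21236 + 8829)/(-2378 + 1335))*(-33374 + 31086) = ((-5987 - 19854)*(16195 + (41 - 5*55)) + (21236 + 8829)/(-2378 + 1335))*(-33374 + 31086) = (-25841*(16195 + (41 - 275)) + 30065/(-1043))*(-2288) = (-25841*(16195 - 234) + 30065*(-1/1043))*(-2288) = (-25841*15961 - 4295/149)*(-2288) = (-412448201 - 4295/149)*(-2288) = -61454786244/149*(-2288) = 140608550926272/149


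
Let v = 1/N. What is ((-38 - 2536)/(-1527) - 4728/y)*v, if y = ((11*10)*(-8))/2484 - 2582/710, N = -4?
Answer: -265645649499/895647598 ≈ -296.60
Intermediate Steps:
y = -879811/220455 (y = (110*(-8))*(1/2484) - 2582*1/710 = -880*1/2484 - 1291/355 = -220/621 - 1291/355 = -879811/220455 ≈ -3.9909)
v = -¼ (v = 1/(-4) = -¼ ≈ -0.25000)
((-38 - 2536)/(-1527) - 4728/y)*v = ((-38 - 2536)/(-1527) - 4728/(-879811/220455))*(-¼) = (-2574*(-1/1527) - 4728*(-220455/879811))*(-¼) = (858/509 + 1042311240/879811)*(-¼) = (531291298998/447823799)*(-¼) = -265645649499/895647598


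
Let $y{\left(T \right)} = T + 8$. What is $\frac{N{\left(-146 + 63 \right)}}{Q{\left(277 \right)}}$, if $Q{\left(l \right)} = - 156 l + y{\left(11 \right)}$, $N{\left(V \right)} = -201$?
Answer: $\frac{201}{43193} \approx 0.0046535$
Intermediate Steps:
$y{\left(T \right)} = 8 + T$
$Q{\left(l \right)} = 19 - 156 l$ ($Q{\left(l \right)} = - 156 l + \left(8 + 11\right) = - 156 l + 19 = 19 - 156 l$)
$\frac{N{\left(-146 + 63 \right)}}{Q{\left(277 \right)}} = - \frac{201}{19 - 43212} = - \frac{201}{-43193} = \left(-201\right) \left(- \frac{1}{43193}\right) = \frac{201}{43193}$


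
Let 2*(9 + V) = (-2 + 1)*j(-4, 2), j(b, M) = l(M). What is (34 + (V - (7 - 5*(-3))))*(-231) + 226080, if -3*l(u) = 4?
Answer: 225233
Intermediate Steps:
l(u) = -4/3 (l(u) = -⅓*4 = -4/3)
j(b, M) = -4/3
V = -25/3 (V = -9 + ((-2 + 1)*(-4/3))/2 = -9 + (-1*(-4/3))/2 = -9 + (½)*(4/3) = -9 + ⅔ = -25/3 ≈ -8.3333)
(34 + (V - (7 - 5*(-3))))*(-231) + 226080 = (34 + (-25/3 - (7 - 5*(-3))))*(-231) + 226080 = (34 + (-25/3 - (7 + 15)))*(-231) + 226080 = (34 + (-25/3 - 1*22))*(-231) + 226080 = (34 + (-25/3 - 22))*(-231) + 226080 = (34 - 91/3)*(-231) + 226080 = (11/3)*(-231) + 226080 = -847 + 226080 = 225233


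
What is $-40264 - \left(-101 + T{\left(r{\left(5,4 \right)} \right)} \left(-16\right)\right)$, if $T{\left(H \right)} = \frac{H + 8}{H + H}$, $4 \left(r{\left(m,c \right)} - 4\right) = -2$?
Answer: $- \frac{280957}{7} \approx -40137.0$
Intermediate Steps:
$r{\left(m,c \right)} = \frac{7}{2}$ ($r{\left(m,c \right)} = 4 + \frac{1}{4} \left(-2\right) = 4 - \frac{1}{2} = \frac{7}{2}$)
$T{\left(H \right)} = \frac{8 + H}{2 H}$
$-40264 - \left(-101 + T{\left(r{\left(5,4 \right)} \right)} \left(-16\right)\right) = -40264 - \left(-101 + \frac{8 + \frac{7}{2}}{2 \cdot \frac{7}{2}} \left(-16\right)\right) = -40264 - \left(-101 + \frac{1}{2} \cdot \frac{2}{7} \cdot \frac{23}{2} \left(-16\right)\right) = -40264 - \left(-101 + \frac{23}{14} \left(-16\right)\right) = -40264 - \left(-101 - \frac{184}{7}\right) = -40264 - - \frac{891}{7} = -40264 + \frac{891}{7} = - \frac{280957}{7}$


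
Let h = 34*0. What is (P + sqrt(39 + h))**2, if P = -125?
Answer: (125 - sqrt(39))**2 ≈ 14103.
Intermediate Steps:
h = 0
(P + sqrt(39 + h))**2 = (-125 + sqrt(39 + 0))**2 = (-125 + sqrt(39))**2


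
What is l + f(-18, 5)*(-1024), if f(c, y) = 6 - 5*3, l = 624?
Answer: 9840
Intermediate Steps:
f(c, y) = -9 (f(c, y) = 6 - 15 = -9)
l + f(-18, 5)*(-1024) = 624 - 9*(-1024) = 624 + 9216 = 9840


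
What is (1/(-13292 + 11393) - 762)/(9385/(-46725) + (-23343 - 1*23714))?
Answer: 4507526485/278361460086 ≈ 0.016193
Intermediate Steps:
(1/(-13292 + 11393) - 762)/(9385/(-46725) + (-23343 - 1*23714)) = (1/(-1899) - 762)/(9385*(-1/46725) + (-23343 - 23714)) = (-1/1899 - 762)/(-1877/9345 - 47057) = -1447039/(1899*(-439749542/9345)) = -1447039/1899*(-9345/439749542) = 4507526485/278361460086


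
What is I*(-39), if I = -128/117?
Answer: 128/3 ≈ 42.667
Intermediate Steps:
I = -128/117 (I = -128*1/117 = -128/117 ≈ -1.0940)
I*(-39) = -128/117*(-39) = 128/3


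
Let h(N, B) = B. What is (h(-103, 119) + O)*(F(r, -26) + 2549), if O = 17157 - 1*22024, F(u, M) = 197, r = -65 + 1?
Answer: -13038008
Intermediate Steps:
r = -64
O = -4867 (O = 17157 - 22024 = -4867)
(h(-103, 119) + O)*(F(r, -26) + 2549) = (119 - 4867)*(197 + 2549) = -4748*2746 = -13038008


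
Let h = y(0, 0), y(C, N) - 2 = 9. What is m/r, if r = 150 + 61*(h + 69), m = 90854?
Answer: 45427/2515 ≈ 18.062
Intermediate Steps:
y(C, N) = 11 (y(C, N) = 2 + 9 = 11)
h = 11
r = 5030 (r = 150 + 61*(11 + 69) = 150 + 61*80 = 150 + 4880 = 5030)
m/r = 90854/5030 = 90854*(1/5030) = 45427/2515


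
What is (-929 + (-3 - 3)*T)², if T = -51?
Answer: 388129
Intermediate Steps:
(-929 + (-3 - 3)*T)² = (-929 + (-3 - 3)*(-51))² = (-929 - 6*(-51))² = (-929 + 306)² = (-623)² = 388129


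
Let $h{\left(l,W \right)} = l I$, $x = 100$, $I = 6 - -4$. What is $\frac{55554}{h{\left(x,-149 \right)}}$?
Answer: $\frac{27777}{500} \approx 55.554$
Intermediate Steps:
$I = 10$ ($I = 6 + 4 = 10$)
$h{\left(l,W \right)} = 10 l$ ($h{\left(l,W \right)} = l 10 = 10 l$)
$\frac{55554}{h{\left(x,-149 \right)}} = \frac{55554}{10 \cdot 100} = \frac{55554}{1000} = 55554 \cdot \frac{1}{1000} = \frac{27777}{500}$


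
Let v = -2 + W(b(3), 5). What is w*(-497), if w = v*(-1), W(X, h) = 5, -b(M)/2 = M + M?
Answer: 1491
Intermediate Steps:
b(M) = -4*M (b(M) = -2*(M + M) = -4*M)
v = 3 (v = -2 + 5 = 3)
w = -3 (w = 3*(-1) = -3)
w*(-497) = -3*(-497) = 1491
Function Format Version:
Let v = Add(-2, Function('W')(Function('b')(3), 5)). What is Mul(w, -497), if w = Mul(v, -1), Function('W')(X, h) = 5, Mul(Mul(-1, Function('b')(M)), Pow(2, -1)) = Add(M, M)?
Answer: 1491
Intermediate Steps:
Function('b')(M) = Mul(-4, M) (Function('b')(M) = Mul(-2, Add(M, M)) = Mul(-2, Mul(2, M)) = Mul(-4, M))
v = 3 (v = Add(-2, 5) = 3)
w = -3 (w = Mul(3, -1) = -3)
Mul(w, -497) = Mul(-3, -497) = 1491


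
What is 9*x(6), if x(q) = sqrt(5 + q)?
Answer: 9*sqrt(11) ≈ 29.850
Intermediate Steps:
9*x(6) = 9*sqrt(5 + 6) = 9*sqrt(11)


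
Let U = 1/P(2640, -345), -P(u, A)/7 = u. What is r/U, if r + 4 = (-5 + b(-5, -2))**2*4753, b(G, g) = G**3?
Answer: -1484418862080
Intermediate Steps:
P(u, A) = -7*u
U = -1/18480 (U = 1/(-7*2640) = 1/(-18480) = -1/18480 ≈ -5.4113e-5)
r = 80325696 (r = -4 + (-5 + (-5)**3)**2*4753 = -4 + (-5 - 125)**2*4753 = -4 + (-130)**2*4753 = -4 + 16900*4753 = -4 + 80325700 = 80325696)
r/U = 80325696/(-1/18480) = 80325696*(-18480) = -1484418862080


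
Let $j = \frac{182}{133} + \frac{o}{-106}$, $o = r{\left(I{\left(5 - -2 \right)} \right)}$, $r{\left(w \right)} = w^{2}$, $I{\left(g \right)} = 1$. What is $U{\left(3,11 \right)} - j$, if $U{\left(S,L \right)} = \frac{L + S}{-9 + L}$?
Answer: $\frac{11361}{2014} \approx 5.641$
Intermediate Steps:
$U{\left(S,L \right)} = \frac{L + S}{-9 + L}$
$o = 1$ ($o = 1^{2} = 1$)
$j = \frac{2737}{2014}$ ($j = \frac{182}{133} + 1 \frac{1}{-106} = 182 \cdot \frac{1}{133} + 1 \left(- \frac{1}{106}\right) = \frac{26}{19} - \frac{1}{106} = \frac{2737}{2014} \approx 1.359$)
$U{\left(3,11 \right)} - j = \frac{11 + 3}{-9 + 11} - \frac{2737}{2014} = \frac{1}{2} \cdot 14 - \frac{2737}{2014} = 7 - \frac{2737}{2014} = \frac{11361}{2014}$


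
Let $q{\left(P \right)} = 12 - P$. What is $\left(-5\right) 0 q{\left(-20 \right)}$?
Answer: $0$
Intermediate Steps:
$\left(-5\right) 0 q{\left(-20 \right)} = \left(-5\right) 0 \left(12 - -20\right) = 0 \left(12 + 20\right) = 0 \cdot 32 = 0$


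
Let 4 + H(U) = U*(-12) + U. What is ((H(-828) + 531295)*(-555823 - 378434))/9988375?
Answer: -504871548543/9988375 ≈ -50546.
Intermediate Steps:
H(U) = -4 - 11*U (H(U) = -4 + (U*(-12) + U) = -4 + (-12*U + U) = -4 - 11*U)
((H(-828) + 531295)*(-555823 - 378434))/9988375 = (((-4 - 11*(-828)) + 531295)*(-555823 - 378434))/9988375 = (((-4 + 9108) + 531295)*(-934257))*(1/9988375) = ((9104 + 531295)*(-934257))*(1/9988375) = (540399*(-934257))*(1/9988375) = -504871548543*1/9988375 = -504871548543/9988375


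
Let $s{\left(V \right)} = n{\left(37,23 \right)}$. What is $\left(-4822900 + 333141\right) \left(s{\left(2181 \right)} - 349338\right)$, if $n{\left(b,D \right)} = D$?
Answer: $1568340165085$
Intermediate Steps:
$s{\left(V \right)} = 23$
$\left(-4822900 + 333141\right) \left(s{\left(2181 \right)} - 349338\right) = \left(-4822900 + 333141\right) \left(23 - 349338\right) = - 4489759 \left(23 - 349338\right) = \left(-4489759\right) \left(-349315\right) = 1568340165085$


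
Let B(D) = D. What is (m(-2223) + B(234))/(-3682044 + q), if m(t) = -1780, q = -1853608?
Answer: 773/2767826 ≈ 0.00027928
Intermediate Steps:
(m(-2223) + B(234))/(-3682044 + q) = (-1780 + 234)/(-3682044 - 1853608) = -1546/(-5535652) = -1546*(-1/5535652) = 773/2767826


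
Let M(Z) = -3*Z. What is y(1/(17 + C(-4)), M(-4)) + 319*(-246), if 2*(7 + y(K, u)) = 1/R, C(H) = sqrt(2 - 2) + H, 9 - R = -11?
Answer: -3139239/40 ≈ -78481.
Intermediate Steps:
R = 20 (R = 9 - 1*(-11) = 9 + 11 = 20)
C(H) = H (C(H) = sqrt(0) + H = 0 + H = H)
y(K, u) = -279/40 (y(K, u) = -7 + (1/2)/20 = -7 + (1/2)*(1/20) = -7 + 1/40 = -279/40)
y(1/(17 + C(-4)), M(-4)) + 319*(-246) = -279/40 + 319*(-246) = -279/40 - 78474 = -3139239/40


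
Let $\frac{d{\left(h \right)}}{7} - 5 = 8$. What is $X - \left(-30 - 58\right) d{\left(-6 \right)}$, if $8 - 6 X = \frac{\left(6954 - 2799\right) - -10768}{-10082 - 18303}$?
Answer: $\frac{1364084483}{170310} \approx 8009.4$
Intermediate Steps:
$d{\left(h \right)} = 91$ ($d{\left(h \right)} = 35 + 7 \cdot 8 = 35 + 56 = 91$)
$X = \frac{242003}{170310}$ ($X = \frac{4}{3} - \frac{\left(\left(6954 - 2799\right) - -10768\right) \frac{1}{-10082 - 18303}}{6} = \frac{4}{3} - \frac{\left(4155 + 10768\right) \frac{1}{-28385}}{6} = \frac{4}{3} - \frac{14923 \left(- \frac{1}{28385}\right)}{6} = \frac{4}{3} - - \frac{14923}{170310} = \frac{4}{3} + \frac{14923}{170310} = \frac{242003}{170310} \approx 1.421$)
$X - \left(-30 - 58\right) d{\left(-6 \right)} = \frac{242003}{170310} - \left(-30 - 58\right) 91 = \frac{242003}{170310} - \left(-88\right) 91 = \frac{242003}{170310} - -8008 = \frac{242003}{170310} + 8008 = \frac{1364084483}{170310}$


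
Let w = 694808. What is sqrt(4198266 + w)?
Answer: sqrt(4893074) ≈ 2212.0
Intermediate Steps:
sqrt(4198266 + w) = sqrt(4198266 + 694808) = sqrt(4893074)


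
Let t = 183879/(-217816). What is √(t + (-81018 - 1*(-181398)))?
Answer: √1190592395389254/108908 ≈ 316.83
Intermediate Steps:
t = -183879/217816 (t = 183879*(-1/217816) = -183879/217816 ≈ -0.84419)
√(t + (-81018 - 1*(-181398))) = √(-183879/217816 + (-81018 - 1*(-181398))) = √(-183879/217816 + (-81018 + 181398)) = √(-183879/217816 + 100380) = √(21864186201/217816) = √1190592395389254/108908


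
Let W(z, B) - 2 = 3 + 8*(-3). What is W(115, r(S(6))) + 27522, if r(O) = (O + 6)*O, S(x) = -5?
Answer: 27503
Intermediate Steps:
r(O) = O*(6 + O) (r(O) = (6 + O)*O = O*(6 + O))
W(z, B) = -19 (W(z, B) = 2 + (3 + 8*(-3)) = 2 + (3 - 24) = 2 - 21 = -19)
W(115, r(S(6))) + 27522 = -19 + 27522 = 27503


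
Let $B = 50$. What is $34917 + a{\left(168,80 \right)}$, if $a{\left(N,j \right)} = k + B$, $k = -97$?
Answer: $34870$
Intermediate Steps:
$a{\left(N,j \right)} = -47$ ($a{\left(N,j \right)} = -97 + 50 = -47$)
$34917 + a{\left(168,80 \right)} = 34917 - 47 = 34870$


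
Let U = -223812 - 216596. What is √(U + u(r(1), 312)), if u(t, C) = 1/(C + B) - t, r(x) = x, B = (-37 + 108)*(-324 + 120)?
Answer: I*√22113550704507/7086 ≈ 663.63*I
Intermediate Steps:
B = -14484 (B = 71*(-204) = -14484)
u(t, C) = 1/(-14484 + C) - t (u(t, C) = 1/(C - 14484) - t = 1/(-14484 + C) - t)
U = -440408
√(U + u(r(1), 312)) = √(-440408 + (1 + 14484*1 - 1*312*1)/(-14484 + 312)) = √(-440408 + (1 + 14484 - 312)/(-14172)) = √(-440408 - 1/14172*14173) = √(-440408 - 14173/14172) = √(-6241476349/14172) = I*√22113550704507/7086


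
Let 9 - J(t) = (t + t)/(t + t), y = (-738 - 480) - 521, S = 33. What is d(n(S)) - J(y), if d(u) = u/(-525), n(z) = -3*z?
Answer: -1367/175 ≈ -7.8114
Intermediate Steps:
d(u) = -u/525 (d(u) = u*(-1/525) = -u/525)
y = -1739 (y = -1218 - 521 = -1739)
J(t) = 8 (J(t) = 9 - (t + t)/(t + t) = 9 - 2*t/(2*t) = 9 - 2*t*1/(2*t) = 9 - 1*1 = 9 - 1 = 8)
d(n(S)) - J(y) = -(-1)*33/175 - 1*8 = -1/525*(-99) - 8 = 33/175 - 8 = -1367/175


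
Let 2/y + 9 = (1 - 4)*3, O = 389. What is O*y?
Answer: -389/9 ≈ -43.222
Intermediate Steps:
y = -1/9 (y = 2/(-9 + (1 - 4)*3) = 2/(-9 - 3*3) = 2/(-9 - 9) = 2/(-18) = 2*(-1/18) = -1/9 ≈ -0.11111)
O*y = 389*(-1/9) = -389/9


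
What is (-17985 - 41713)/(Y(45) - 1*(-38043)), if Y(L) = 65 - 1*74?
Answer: -29849/19017 ≈ -1.5696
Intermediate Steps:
Y(L) = -9 (Y(L) = 65 - 74 = -9)
(-17985 - 41713)/(Y(45) - 1*(-38043)) = (-17985 - 41713)/(-9 - 1*(-38043)) = -59698/(-9 + 38043) = -59698/38034 = -59698*1/38034 = -29849/19017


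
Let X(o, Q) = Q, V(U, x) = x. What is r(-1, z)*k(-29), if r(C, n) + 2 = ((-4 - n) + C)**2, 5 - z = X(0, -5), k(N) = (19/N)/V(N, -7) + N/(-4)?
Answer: 1329749/812 ≈ 1637.6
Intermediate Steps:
k(N) = -19/(7*N) - N/4 (k(N) = (19/N)/(-7) + N/(-4) = (19/N)*(-1/7) + N*(-1/4) = -19/(7*N) - N/4)
z = 10 (z = 5 - 1*(-5) = 5 + 5 = 10)
r(C, n) = -2 + (-4 + C - n)**2 (r(C, n) = -2 + ((-4 - n) + C)**2 = -2 + (-4 + C - n)**2)
r(-1, z)*k(-29) = (-2 + (4 + 10 - 1*(-1))**2)*(-19/7/(-29) - 1/4*(-29)) = (-2 + (4 + 10 + 1)**2)*(-19/7*(-1/29) + 29/4) = (-2 + 15**2)*(19/203 + 29/4) = (-2 + 225)*(5963/812) = 223*(5963/812) = 1329749/812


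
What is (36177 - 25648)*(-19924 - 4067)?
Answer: -252601239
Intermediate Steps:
(36177 - 25648)*(-19924 - 4067) = 10529*(-23991) = -252601239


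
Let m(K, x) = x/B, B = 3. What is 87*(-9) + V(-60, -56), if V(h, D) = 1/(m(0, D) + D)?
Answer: -175395/224 ≈ -783.01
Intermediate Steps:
m(K, x) = x/3
V(h, D) = 3/(4*D) (V(h, D) = 1/(D/3 + D) = 1/(4*D/3) = 3/(4*D))
87*(-9) + V(-60, -56) = 87*(-9) + (¾)/(-56) = -783 + (¾)*(-1/56) = -783 - 3/224 = -175395/224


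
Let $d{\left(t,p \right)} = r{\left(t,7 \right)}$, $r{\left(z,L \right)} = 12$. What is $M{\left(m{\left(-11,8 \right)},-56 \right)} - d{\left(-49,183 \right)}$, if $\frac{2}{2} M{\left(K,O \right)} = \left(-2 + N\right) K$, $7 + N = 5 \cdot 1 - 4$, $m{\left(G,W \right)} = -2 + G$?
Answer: $92$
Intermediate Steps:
$N = -6$ ($N = -7 + \left(5 \cdot 1 - 4\right) = -7 + \left(5 - 4\right) = -7 + 1 = -6$)
$d{\left(t,p \right)} = 12$
$M{\left(K,O \right)} = - 8 K$ ($M{\left(K,O \right)} = \left(-2 - 6\right) K = - 8 K$)
$M{\left(m{\left(-11,8 \right)},-56 \right)} - d{\left(-49,183 \right)} = - 8 \left(-2 - 11\right) - 12 = \left(-8\right) \left(-13\right) - 12 = 104 - 12 = 92$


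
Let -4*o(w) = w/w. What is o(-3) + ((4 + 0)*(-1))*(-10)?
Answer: 159/4 ≈ 39.750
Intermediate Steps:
o(w) = -¼ (o(w) = -w/(4*w) = -¼*1 = -¼)
o(-3) + ((4 + 0)*(-1))*(-10) = -¼ + ((4 + 0)*(-1))*(-10) = -¼ + (4*(-1))*(-10) = -¼ - 4*(-10) = -¼ + 40 = 159/4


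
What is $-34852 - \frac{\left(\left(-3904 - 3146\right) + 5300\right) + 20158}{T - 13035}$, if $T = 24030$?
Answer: $- \frac{127738716}{3665} \approx -34854.0$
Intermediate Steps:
$-34852 - \frac{\left(\left(-3904 - 3146\right) + 5300\right) + 20158}{T - 13035} = -34852 - \frac{\left(\left(-3904 - 3146\right) + 5300\right) + 20158}{24030 - 13035} = -34852 - \frac{\left(-7050 + 5300\right) + 20158}{10995} = -34852 - \left(-1750 + 20158\right) \frac{1}{10995} = -34852 - 18408 \cdot \frac{1}{10995} = -34852 - \frac{6136}{3665} = - \frac{127738716}{3665}$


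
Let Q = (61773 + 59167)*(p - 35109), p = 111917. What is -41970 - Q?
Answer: -9289201490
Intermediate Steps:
Q = 9289159520 (Q = (61773 + 59167)*(111917 - 35109) = 120940*76808 = 9289159520)
-41970 - Q = -41970 - 1*9289159520 = -41970 - 9289159520 = -9289201490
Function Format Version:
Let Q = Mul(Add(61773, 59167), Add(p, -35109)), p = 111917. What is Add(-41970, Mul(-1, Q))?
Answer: -9289201490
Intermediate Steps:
Q = 9289159520 (Q = Mul(Add(61773, 59167), Add(111917, -35109)) = Mul(120940, 76808) = 9289159520)
Add(-41970, Mul(-1, Q)) = Add(-41970, Mul(-1, 9289159520)) = Add(-41970, -9289159520) = -9289201490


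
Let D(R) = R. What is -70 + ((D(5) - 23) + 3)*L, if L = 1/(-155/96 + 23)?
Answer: -145150/2053 ≈ -70.701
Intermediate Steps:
L = 96/2053 (L = 1/(-155*1/96 + 23) = 1/(-155/96 + 23) = 1/(2053/96) = 96/2053 ≈ 0.046761)
-70 + ((D(5) - 23) + 3)*L = -70 + ((5 - 23) + 3)*(96/2053) = -70 + (-18 + 3)*(96/2053) = -70 - 15*96/2053 = -70 - 1440/2053 = -145150/2053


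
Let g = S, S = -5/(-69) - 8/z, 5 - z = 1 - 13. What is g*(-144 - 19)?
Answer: 76121/1173 ≈ 64.894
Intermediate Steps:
z = 17 (z = 5 - (1 - 13) = 5 - 1*(-12) = 5 + 12 = 17)
S = -467/1173 (S = -5/(-69) - 8/17 = -5*(-1/69) - 8*1/17 = 5/69 - 8/17 = -467/1173 ≈ -0.39812)
g = -467/1173 ≈ -0.39812
g*(-144 - 19) = -467*(-144 - 19)/1173 = -467/1173*(-163) = 76121/1173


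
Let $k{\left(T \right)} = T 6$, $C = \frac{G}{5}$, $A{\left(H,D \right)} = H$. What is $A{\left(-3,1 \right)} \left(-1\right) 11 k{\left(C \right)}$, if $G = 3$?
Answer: $\frac{594}{5} \approx 118.8$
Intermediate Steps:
$C = \frac{3}{5} \approx 0.6$
$k{\left(T \right)} = 6 T$
$A{\left(-3,1 \right)} \left(-1\right) 11 k{\left(C \right)} = \left(-3\right) \left(-1\right) 11 \cdot 6 \cdot \frac{3}{5} = 3 \cdot 11 \cdot \frac{18}{5} = 33 \cdot \frac{18}{5} = \frac{594}{5}$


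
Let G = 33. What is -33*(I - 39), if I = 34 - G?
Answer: 1254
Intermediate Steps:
I = 1 (I = 34 - 1*33 = 34 - 33 = 1)
-33*(I - 39) = -33*(1 - 39) = -33*(-38) = 1254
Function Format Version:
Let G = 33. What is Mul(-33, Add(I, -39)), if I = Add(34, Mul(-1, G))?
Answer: 1254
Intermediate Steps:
I = 1 (I = Add(34, Mul(-1, 33)) = Add(34, -33) = 1)
Mul(-33, Add(I, -39)) = Mul(-33, Add(1, -39)) = Mul(-33, -38) = 1254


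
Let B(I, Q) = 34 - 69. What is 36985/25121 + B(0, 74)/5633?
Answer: 207457270/141506593 ≈ 1.4661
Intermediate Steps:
B(I, Q) = -35
36985/25121 + B(0, 74)/5633 = 36985/25121 - 35/5633 = 207457270/141506593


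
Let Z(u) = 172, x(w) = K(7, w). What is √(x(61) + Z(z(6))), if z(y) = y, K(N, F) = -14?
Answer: √158 ≈ 12.570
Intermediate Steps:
x(w) = -14
√(x(61) + Z(z(6))) = √(-14 + 172) = √158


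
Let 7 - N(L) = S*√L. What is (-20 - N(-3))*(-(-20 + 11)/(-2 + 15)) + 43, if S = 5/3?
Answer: 316/13 + 15*I*√3/13 ≈ 24.308 + 1.9985*I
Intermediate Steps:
S = 5/3 (S = 5*(⅓) = 5/3 ≈ 1.6667)
N(L) = 7 - 5*√L/3
(-20 - N(-3))*(-(-20 + 11)/(-2 + 15)) + 43 = (-20 - (7 - 5*I*√3/3))*(-(-20 + 11)/(-2 + 15)) + 43 = (-20 - (7 - 5*I*√3/3))*(-(-9)/13) + 43 = (-20 + (-7 + 5*I*√3/3))*(-1*(-9/13)) + 43 = (-27 + 5*I*√3/3)*(9/13) + 43 = (-243/13 + 15*I*√3/13) + 43 = 316/13 + 15*I*√3/13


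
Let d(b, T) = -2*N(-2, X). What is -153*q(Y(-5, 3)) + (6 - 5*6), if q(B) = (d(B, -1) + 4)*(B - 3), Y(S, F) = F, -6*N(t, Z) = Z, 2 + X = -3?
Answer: -24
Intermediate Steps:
X = -5 (X = -2 - 3 = -5)
N(t, Z) = -Z/6
d(b, T) = -5/3 (d(b, T) = -(-1)*(-5)/3 = -2*⅚ = -5/3)
q(B) = -7 + 7*B/3 (q(B) = (-5/3 + 4)*(B - 3) = 7*(-3 + B)/3 = -7 + 7*B/3)
-153*q(Y(-5, 3)) + (6 - 5*6) = -153*(-7 + (7/3)*3) + (6 - 5*6) = -153*(-7 + 7) + (6 - 30) = -153*0 - 24 = 0 - 24 = -24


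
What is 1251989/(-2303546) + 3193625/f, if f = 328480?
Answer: 694540874753/75666879008 ≈ 9.1789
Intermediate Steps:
1251989/(-2303546) + 3193625/f = 1251989/(-2303546) + 3193625/328480 = 1251989*(-1/2303546) + 3193625*(1/328480) = -1251989/2303546 + 638725/65696 = 694540874753/75666879008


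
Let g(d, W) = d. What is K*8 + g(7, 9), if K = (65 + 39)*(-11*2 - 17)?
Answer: -32441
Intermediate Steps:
K = -4056 (K = 104*(-22 - 17) = 104*(-39) = -4056)
K*8 + g(7, 9) = -4056*8 + 7 = -32448 + 7 = -32441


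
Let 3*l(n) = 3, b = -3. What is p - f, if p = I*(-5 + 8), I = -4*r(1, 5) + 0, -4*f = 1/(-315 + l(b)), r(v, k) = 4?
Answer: -60289/1256 ≈ -48.001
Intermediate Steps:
l(n) = 1 (l(n) = (1/3)*3 = 1)
f = 1/1256 (f = -1/(4*(-315 + 1)) = -1/4/(-314) = -1/4*(-1/314) = 1/1256 ≈ 0.00079618)
I = -16 (I = -4*4 + 0 = -16 + 0 = -16)
p = -48 (p = -16*(-5 + 8) = -16*3 = -48)
p - f = -48 - 1*1/1256 = -48 - 1/1256 = -60289/1256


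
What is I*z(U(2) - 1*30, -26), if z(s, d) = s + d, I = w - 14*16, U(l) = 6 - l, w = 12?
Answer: 11024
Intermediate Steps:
I = -212 (I = 12 - 14*16 = 12 - 224 = -212)
z(s, d) = d + s
I*z(U(2) - 1*30, -26) = -212*(-26 + ((6 - 1*2) - 1*30)) = -212*(-26 + ((6 - 2) - 30)) = -212*(-26 + (4 - 30)) = -212*(-26 - 26) = -212*(-52) = 11024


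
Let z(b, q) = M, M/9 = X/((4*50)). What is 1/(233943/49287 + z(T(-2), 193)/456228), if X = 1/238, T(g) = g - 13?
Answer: 5663168302400/26880487395947 ≈ 0.21068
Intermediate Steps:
T(g) = -13 + g
X = 1/238 ≈ 0.0042017
M = 9/47600 (M = 9*(1/(238*((4*50)))) = 9*((1/238)/200) = 9*((1/238)*(1/200)) = 9*(1/47600) = 9/47600 ≈ 0.00018908)
z(b, q) = 9/47600
1/(233943/49287 + z(T(-2), 193)/456228) = 1/(233943/49287 + (9/47600)/456228) = 1/(233943*(1/49287) + (9/47600)*(1/456228)) = 1/(77981/16429 + 1/2412939200) = 1/(26880487395947/5663168302400) = 5663168302400/26880487395947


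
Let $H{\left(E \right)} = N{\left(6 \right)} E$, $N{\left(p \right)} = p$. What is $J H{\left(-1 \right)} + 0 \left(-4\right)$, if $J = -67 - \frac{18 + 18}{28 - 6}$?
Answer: $\frac{4530}{11} \approx 411.82$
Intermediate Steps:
$J = - \frac{755}{11}$ ($J = -67 - \frac{36}{22} = -67 - 36 \cdot \frac{1}{22} = -67 - \frac{18}{11} = - \frac{755}{11} \approx -68.636$)
$H{\left(E \right)} = 6 E$
$J H{\left(-1 \right)} + 0 \left(-4\right) = - \frac{755 \cdot 6 \left(-1\right)}{11} + 0 \left(-4\right) = \left(- \frac{755}{11}\right) \left(-6\right) + 0 = \frac{4530}{11} + 0 = \frac{4530}{11}$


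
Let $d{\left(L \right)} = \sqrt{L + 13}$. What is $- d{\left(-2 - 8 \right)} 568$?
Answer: $- 568 \sqrt{3} \approx -983.8$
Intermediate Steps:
$d{\left(L \right)} = \sqrt{13 + L}$
$- d{\left(-2 - 8 \right)} 568 = - \sqrt{13 - 10} \cdot 568 = - \sqrt{3} \cdot 568 = - 568 \sqrt{3}$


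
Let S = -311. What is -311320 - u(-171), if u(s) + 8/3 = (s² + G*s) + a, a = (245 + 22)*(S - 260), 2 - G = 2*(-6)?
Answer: -557122/3 ≈ -1.8571e+5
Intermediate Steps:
G = 14 (G = 2 - 2*(-6) = 2 - 1*(-12) = 2 + 12 = 14)
a = -152457 (a = (245 + 22)*(-311 - 260) = 267*(-571) = -152457)
u(s) = -457379/3 + s² + 14*s (u(s) = -8/3 + ((s² + 14*s) - 152457) = -8/3 + (-152457 + s² + 14*s) = -457379/3 + s² + 14*s)
-311320 - u(-171) = -311320 - (-457379/3 + (-171)² + 14*(-171)) = -311320 - (-457379/3 + 29241 - 2394) = -311320 - 1*(-376838/3) = -311320 + 376838/3 = -557122/3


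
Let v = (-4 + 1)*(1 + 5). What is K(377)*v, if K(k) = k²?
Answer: -2558322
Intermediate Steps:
v = -18 (v = -3*6 = -18)
K(377)*v = 377²*(-18) = 142129*(-18) = -2558322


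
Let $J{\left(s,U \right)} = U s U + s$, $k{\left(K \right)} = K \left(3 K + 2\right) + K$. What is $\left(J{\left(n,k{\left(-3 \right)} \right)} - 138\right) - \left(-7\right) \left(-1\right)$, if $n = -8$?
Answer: $-2745$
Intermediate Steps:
$k{\left(K \right)} = K + K \left(2 + 3 K\right)$ ($k{\left(K \right)} = K \left(2 + 3 K\right) + K = K + K \left(2 + 3 K\right)$)
$J{\left(s,U \right)} = s + s U^{2}$ ($J{\left(s,U \right)} = s U^{2} + s = s + s U^{2}$)
$\left(J{\left(n,k{\left(-3 \right)} \right)} - 138\right) - \left(-7\right) \left(-1\right) = \left(- 8 \left(1 + \left(3 \left(-3\right) \left(1 - 3\right)\right)^{2}\right) - 138\right) - \left(-7\right) \left(-1\right) = \left(- 8 \left(1 + \left(3 \left(-3\right) \left(-2\right)\right)^{2}\right) - 138\right) - 7 = \left(- 8 \left(1 + 18^{2}\right) - 138\right) - 7 = \left(- 8 \left(1 + 324\right) - 138\right) - 7 = \left(\left(-8\right) 325 - 138\right) - 7 = \left(-2600 - 138\right) - 7 = -2738 - 7 = -2745$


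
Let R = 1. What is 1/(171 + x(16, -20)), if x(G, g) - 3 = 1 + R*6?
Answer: 1/181 ≈ 0.0055249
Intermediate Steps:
x(G, g) = 10 (x(G, g) = 3 + (1 + 1*6) = 3 + (1 + 6) = 3 + 7 = 10)
1/(171 + x(16, -20)) = 1/(171 + 10) = 1/181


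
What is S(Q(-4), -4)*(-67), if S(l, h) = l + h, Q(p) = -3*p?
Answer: -536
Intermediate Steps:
S(l, h) = h + l
S(Q(-4), -4)*(-67) = (-4 - 3*(-4))*(-67) = (-4 + 12)*(-67) = 8*(-67) = -536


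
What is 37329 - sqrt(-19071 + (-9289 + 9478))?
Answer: 37329 - 3*I*sqrt(2098) ≈ 37329.0 - 137.41*I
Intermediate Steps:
37329 - sqrt(-19071 + (-9289 + 9478)) = 37329 - sqrt(-19071 + 189) = 37329 - sqrt(-18882) = 37329 - 3*I*sqrt(2098)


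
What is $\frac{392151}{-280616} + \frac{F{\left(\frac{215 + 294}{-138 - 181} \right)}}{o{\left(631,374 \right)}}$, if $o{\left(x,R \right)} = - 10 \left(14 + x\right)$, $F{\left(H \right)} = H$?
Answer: $- \frac{403363728253}{288690725400} \approx -1.3972$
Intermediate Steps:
$o{\left(x,R \right)} = -140 - 10 x$
$\frac{392151}{-280616} + \frac{F{\left(\frac{215 + 294}{-138 - 181} \right)}}{o{\left(631,374 \right)}} = \frac{392151}{-280616} + \frac{\left(215 + 294\right) \frac{1}{-138 - 181}}{-140 - 6310} = 392151 \left(- \frac{1}{280616}\right) + \frac{509 \frac{1}{-319}}{-140 - 6310} = - \frac{392151}{280616} + \frac{509 \left(- \frac{1}{319}\right)}{-6450} = - \frac{392151}{280616} - - \frac{509}{2057550} = - \frac{392151}{280616} + \frac{509}{2057550} = - \frac{403363728253}{288690725400}$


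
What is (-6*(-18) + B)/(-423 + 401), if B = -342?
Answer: 117/11 ≈ 10.636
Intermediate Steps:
(-6*(-18) + B)/(-423 + 401) = (-6*(-18) - 342)/(-423 + 401) = (108 - 342)/(-22) = -234*(-1/22) = 117/11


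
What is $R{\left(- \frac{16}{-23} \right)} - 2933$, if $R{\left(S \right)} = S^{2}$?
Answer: $- \frac{1551301}{529} \approx -2932.5$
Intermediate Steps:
$R{\left(- \frac{16}{-23} \right)} - 2933 = \left(- \frac{16}{-23}\right)^{2} - 2933 = \left(\left(-16\right) \left(- \frac{1}{23}\right)\right)^{2} - 2933 = \left(\frac{16}{23}\right)^{2} - 2933 = \frac{256}{529} - 2933 = - \frac{1551301}{529}$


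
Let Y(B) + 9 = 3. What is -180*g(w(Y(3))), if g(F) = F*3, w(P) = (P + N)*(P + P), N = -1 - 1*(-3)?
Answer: -25920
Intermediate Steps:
N = 2 (N = -1 + 3 = 2)
Y(B) = -6 (Y(B) = -9 + 3 = -6)
w(P) = 2*P*(2 + P) (w(P) = (P + 2)*(P + P) = (2 + P)*(2*P) = 2*P*(2 + P))
g(F) = 3*F
-180*g(w(Y(3))) = -540*2*(-6)*(2 - 6) = -540*2*(-6)*(-4) = -540*48 = -180*144 = -25920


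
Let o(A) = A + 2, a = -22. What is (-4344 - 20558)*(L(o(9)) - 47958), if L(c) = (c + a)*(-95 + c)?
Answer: 1171240668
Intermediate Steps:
o(A) = 2 + A
L(c) = (-95 + c)*(-22 + c) (L(c) = (c - 22)*(-95 + c) = (-22 + c)*(-95 + c) = (-95 + c)*(-22 + c))
(-4344 - 20558)*(L(o(9)) - 47958) = (-4344 - 20558)*((2090 + (2 + 9)² - 117*(2 + 9)) - 47958) = -24902*((2090 + 11² - 117*11) - 47958) = -24902*((2090 + 121 - 1287) - 47958) = -24902*(924 - 47958) = -24902*(-47034) = 1171240668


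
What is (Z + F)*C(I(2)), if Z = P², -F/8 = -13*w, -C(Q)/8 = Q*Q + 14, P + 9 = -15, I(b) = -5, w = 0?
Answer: -179712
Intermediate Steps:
P = -24 (P = -9 - 15 = -24)
C(Q) = -112 - 8*Q² (C(Q) = -8*(Q*Q + 14) = -8*(Q² + 14) = -8*(14 + Q²) = -112 - 8*Q²)
F = 0 (F = -(-104)*0 = -8*0 = 0)
Z = 576 (Z = (-24)² = 576)
(Z + F)*C(I(2)) = (576 + 0)*(-112 - 8*(-5)²) = 576*(-112 - 8*25) = 576*(-112 - 200) = 576*(-312) = -179712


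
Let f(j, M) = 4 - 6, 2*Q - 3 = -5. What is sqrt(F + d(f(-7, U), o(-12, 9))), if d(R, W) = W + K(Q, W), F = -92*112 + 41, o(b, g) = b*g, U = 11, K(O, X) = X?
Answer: I*sqrt(10479) ≈ 102.37*I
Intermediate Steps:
Q = -1 (Q = 3/2 + (1/2)*(-5) = 3/2 - 5/2 = -1)
f(j, M) = -2
F = -10263 (F = -10304 + 41 = -10263)
d(R, W) = 2*W (d(R, W) = W + W = 2*W)
sqrt(F + d(f(-7, U), o(-12, 9))) = sqrt(-10263 + 2*(-12*9)) = sqrt(-10263 + 2*(-108)) = sqrt(-10263 - 216) = sqrt(-10479) = I*sqrt(10479)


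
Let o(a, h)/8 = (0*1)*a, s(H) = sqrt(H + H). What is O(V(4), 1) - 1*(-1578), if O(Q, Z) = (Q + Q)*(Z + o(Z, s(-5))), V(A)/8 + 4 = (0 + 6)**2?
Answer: 2090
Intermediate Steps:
s(H) = sqrt(2)*sqrt(H) (s(H) = sqrt(2*H) = sqrt(2)*sqrt(H))
V(A) = 256 (V(A) = -32 + 8*(0 + 6)**2 = -32 + 8*6**2 = -32 + 8*36 = -32 + 288 = 256)
o(a, h) = 0 (o(a, h) = 8*((0*1)*a) = 8*(0*a) = 8*0 = 0)
O(Q, Z) = 2*Q*Z (O(Q, Z) = (Q + Q)*(Z + 0) = (2*Q)*Z = 2*Q*Z)
O(V(4), 1) - 1*(-1578) = 2*256*1 - 1*(-1578) = 512 + 1578 = 2090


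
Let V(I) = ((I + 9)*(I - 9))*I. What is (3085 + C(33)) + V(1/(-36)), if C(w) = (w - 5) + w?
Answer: 146884751/46656 ≈ 3148.3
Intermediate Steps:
C(w) = -5 + 2*w (C(w) = (-5 + w) + w = -5 + 2*w)
V(I) = I*(-9 + I)*(9 + I) (V(I) = ((9 + I)*(-9 + I))*I = ((-9 + I)*(9 + I))*I = I*(-9 + I)*(9 + I))
(3085 + C(33)) + V(1/(-36)) = (3085 + (-5 + 2*33)) + (-81 + (1/(-36))**2)/(-36) = (3085 + (-5 + 66)) - (-81 + (-1/36)**2)/36 = (3085 + 61) - (-81 + 1/1296)/36 = 3146 - 1/36*(-104975/1296) = 3146 + 104975/46656 = 146884751/46656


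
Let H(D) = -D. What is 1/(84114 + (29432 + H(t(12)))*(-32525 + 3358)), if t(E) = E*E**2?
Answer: -1/807958454 ≈ -1.2377e-9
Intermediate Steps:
t(E) = E**3
1/(84114 + (29432 + H(t(12)))*(-32525 + 3358)) = 1/(84114 + (29432 - 1*12**3)*(-32525 + 3358)) = 1/(84114 + (29432 - 1*1728)*(-29167)) = 1/(84114 + (29432 - 1728)*(-29167)) = 1/(84114 + 27704*(-29167)) = 1/(84114 - 808042568) = 1/(-807958454) = -1/807958454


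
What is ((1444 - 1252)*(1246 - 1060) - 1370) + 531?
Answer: 34873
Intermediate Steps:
((1444 - 1252)*(1246 - 1060) - 1370) + 531 = (192*186 - 1370) + 531 = (35712 - 1370) + 531 = 34342 + 531 = 34873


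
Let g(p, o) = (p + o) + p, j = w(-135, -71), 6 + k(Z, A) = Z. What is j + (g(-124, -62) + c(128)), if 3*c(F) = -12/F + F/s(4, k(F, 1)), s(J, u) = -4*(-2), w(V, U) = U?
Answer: -36067/96 ≈ -375.70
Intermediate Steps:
k(Z, A) = -6 + Z
s(J, u) = 8
j = -71
g(p, o) = o + 2*p (g(p, o) = (o + p) + p = o + 2*p)
c(F) = -4/F + F/24 (c(F) = (-12/F + F/8)/3 = -4/F + F/24)
j + (g(-124, -62) + c(128)) = -71 + ((-62 + 2*(-124)) + (-4/128 + (1/24)*128)) = -71 + ((-62 - 248) + (-4*1/128 + 16/3)) = -71 + (-310 + (-1/32 + 16/3)) = -71 + (-310 + 509/96) = -71 - 29251/96 = -36067/96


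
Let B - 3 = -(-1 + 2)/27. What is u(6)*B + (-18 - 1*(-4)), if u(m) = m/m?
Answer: -298/27 ≈ -11.037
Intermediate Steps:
u(m) = 1
B = 80/27 (B = 3 - (-1 + 2)/27 = 3 - 1*1*(1/27) = 3 - 1*1/27 = 3 - 1/27 = 80/27 ≈ 2.9630)
u(6)*B + (-18 - 1*(-4)) = 1*(80/27) + (-18 - 1*(-4)) = 80/27 + (-18 + 4) = 80/27 - 14 = -298/27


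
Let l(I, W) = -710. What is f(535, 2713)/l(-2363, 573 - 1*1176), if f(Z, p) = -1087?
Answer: 1087/710 ≈ 1.5310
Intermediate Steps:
f(535, 2713)/l(-2363, 573 - 1*1176) = -1087/(-710) = -1087*(-1/710) = 1087/710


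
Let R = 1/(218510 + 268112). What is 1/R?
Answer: 486622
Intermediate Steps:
R = 1/486622 ≈ 2.0550e-6
1/R = 1/(1/486622) = 486622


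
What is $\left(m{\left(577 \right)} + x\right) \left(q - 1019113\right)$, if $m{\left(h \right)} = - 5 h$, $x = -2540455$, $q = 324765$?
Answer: $1765963042320$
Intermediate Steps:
$\left(m{\left(577 \right)} + x\right) \left(q - 1019113\right) = \left(\left(-5\right) 577 - 2540455\right) \left(324765 - 1019113\right) = \left(-2885 - 2540455\right) \left(-694348\right) = \left(-2543340\right) \left(-694348\right) = 1765963042320$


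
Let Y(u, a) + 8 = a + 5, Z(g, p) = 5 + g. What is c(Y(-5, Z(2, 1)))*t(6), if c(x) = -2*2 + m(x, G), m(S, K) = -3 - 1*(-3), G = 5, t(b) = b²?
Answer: -144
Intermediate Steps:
m(S, K) = 0 (m(S, K) = -3 + 3 = 0)
Y(u, a) = -3 + a (Y(u, a) = -8 + (a + 5) = -8 + (5 + a) = -3 + a)
c(x) = -4 (c(x) = -2*2 + 0 = -4 + 0 = -4)
c(Y(-5, Z(2, 1)))*t(6) = -4*6² = -4*36 = -144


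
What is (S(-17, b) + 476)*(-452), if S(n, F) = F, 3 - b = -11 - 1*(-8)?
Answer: -217864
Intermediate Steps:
b = 6 (b = 3 - (-11 - 1*(-8)) = 3 - (-11 + 8) = 3 - 1*(-3) = 3 + 3 = 6)
(S(-17, b) + 476)*(-452) = (6 + 476)*(-452) = 482*(-452) = -217864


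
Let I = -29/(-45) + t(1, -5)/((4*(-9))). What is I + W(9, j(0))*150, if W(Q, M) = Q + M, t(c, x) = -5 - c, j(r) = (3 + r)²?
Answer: 243073/90 ≈ 2700.8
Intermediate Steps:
W(Q, M) = M + Q
I = 73/90 (I = -29/(-45) + (-5 - 1*1)/((4*(-9))) = -29*(-1/45) + (-5 - 1)/(-36) = 29/45 - 6*(-1/36) = 29/45 + ⅙ = 73/90 ≈ 0.81111)
I + W(9, j(0))*150 = 73/90 + ((3 + 0)² + 9)*150 = 73/90 + (3² + 9)*150 = 73/90 + (9 + 9)*150 = 73/90 + 18*150 = 73/90 + 2700 = 243073/90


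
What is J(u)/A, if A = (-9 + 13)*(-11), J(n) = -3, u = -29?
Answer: 3/44 ≈ 0.068182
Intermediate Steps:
A = -44 (A = 4*(-11) = -44)
J(u)/A = -3/(-44) = -3*(-1/44) = 3/44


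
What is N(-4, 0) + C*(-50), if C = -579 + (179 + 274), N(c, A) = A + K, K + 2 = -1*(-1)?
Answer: 6299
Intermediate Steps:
K = -1 (K = -2 - 1*(-1) = -2 + 1 = -1)
N(c, A) = -1 + A (N(c, A) = A - 1 = -1 + A)
C = -126 (C = -579 + 453 = -126)
N(-4, 0) + C*(-50) = (-1 + 0) - 126*(-50) = -1 + 6300 = 6299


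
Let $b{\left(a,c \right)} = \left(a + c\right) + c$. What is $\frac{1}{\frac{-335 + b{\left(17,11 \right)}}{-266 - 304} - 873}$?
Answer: $- \frac{285}{248657} \approx -0.0011462$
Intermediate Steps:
$b{\left(a,c \right)} = a + 2 c$
$\frac{1}{\frac{-335 + b{\left(17,11 \right)}}{-266 - 304} - 873} = \frac{1}{\frac{-335 + \left(17 + 2 \cdot 11\right)}{-266 - 304} - 873} = \frac{1}{\frac{-335 + \left(17 + 22\right)}{-570} - 873} = \frac{1}{\left(-335 + 39\right) \left(- \frac{1}{570}\right) - 873} = \frac{1}{\left(-296\right) \left(- \frac{1}{570}\right) - 873} = \frac{1}{\frac{148}{285} - 873} = \frac{1}{- \frac{248657}{285}} = - \frac{285}{248657}$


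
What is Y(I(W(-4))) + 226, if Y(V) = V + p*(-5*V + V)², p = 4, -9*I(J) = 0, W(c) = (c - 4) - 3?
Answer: 226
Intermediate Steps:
W(c) = -7 + c (W(c) = (-4 + c) - 3 = -7 + c)
I(J) = 0 (I(J) = -⅑*0 = 0)
Y(V) = V + 64*V² (Y(V) = V + 4*(-5*V + V)² = V + 4*(-4*V)² = V + 4*(16*V²) = V + 64*V²)
Y(I(W(-4))) + 226 = 0*(1 + 64*0) + 226 = 0*(1 + 0) + 226 = 0*1 + 226 = 0 + 226 = 226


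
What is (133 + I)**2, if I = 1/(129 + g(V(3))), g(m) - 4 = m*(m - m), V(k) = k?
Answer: 312936100/17689 ≈ 17691.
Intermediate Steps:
g(m) = 4 (g(m) = 4 + m*(m - m) = 4 + m*0 = 4 + 0 = 4)
I = 1/133 (I = 1/(129 + 4) = 1/133 ≈ 0.0075188)
(133 + I)**2 = (133 + 1/133)**2 = (17690/133)**2 = 312936100/17689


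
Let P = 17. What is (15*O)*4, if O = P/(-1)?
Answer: -1020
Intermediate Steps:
O = -17 (O = 17/(-1) = 17*(-1) = -17)
(15*O)*4 = (15*(-17))*4 = -255*4 = -1020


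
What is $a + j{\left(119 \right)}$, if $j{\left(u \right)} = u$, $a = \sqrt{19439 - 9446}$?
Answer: $119 + \sqrt{9993} \approx 218.97$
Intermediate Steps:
$a = \sqrt{9993} \approx 99.965$
$a + j{\left(119 \right)} = \sqrt{9993} + 119 = 119 + \sqrt{9993}$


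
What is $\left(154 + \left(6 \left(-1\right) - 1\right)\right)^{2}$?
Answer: $21609$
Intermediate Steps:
$\left(154 + \left(6 \left(-1\right) - 1\right)\right)^{2} = \left(154 - 7\right)^{2} = 147^{2} = 21609$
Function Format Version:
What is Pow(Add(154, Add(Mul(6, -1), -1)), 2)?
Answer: 21609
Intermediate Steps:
Pow(Add(154, Add(Mul(6, -1), -1)), 2) = Pow(Add(154, Add(-6, -1)), 2) = Pow(Add(154, -7), 2) = Pow(147, 2) = 21609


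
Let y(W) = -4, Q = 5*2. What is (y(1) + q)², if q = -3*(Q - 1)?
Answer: 961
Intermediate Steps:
Q = 10
q = -27 (q = -3*(10 - 1) = -3*9 = -27)
(y(1) + q)² = (-4 - 27)² = (-31)² = 961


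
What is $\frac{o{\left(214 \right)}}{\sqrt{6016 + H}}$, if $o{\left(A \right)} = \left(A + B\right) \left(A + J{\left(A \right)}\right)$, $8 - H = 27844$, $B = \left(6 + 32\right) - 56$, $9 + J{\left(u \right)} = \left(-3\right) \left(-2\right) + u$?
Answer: $- \frac{8330 i \sqrt{5455}}{1091} \approx - 563.92 i$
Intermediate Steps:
$J{\left(u \right)} = -3 + u$ ($J{\left(u \right)} = -9 + \left(\left(-3\right) \left(-2\right) + u\right) = -9 + \left(6 + u\right) = -3 + u$)
$B = -18$ ($B = 38 - 56 = -18$)
$H = -27836$ ($H = 8 - 27844 = -27836$)
$o{\left(A \right)} = \left(-18 + A\right) \left(-3 + 2 A\right)$ ($o{\left(A \right)} = \left(A - 18\right) \left(A + \left(-3 + A\right)\right) = \left(-18 + A\right) \left(-3 + 2 A\right)$)
$\frac{o{\left(214 \right)}}{\sqrt{6016 + H}} = \frac{54 - 8346 + 2 \cdot 214^{2}}{\sqrt{6016 - 27836}} = \frac{54 - 8346 + 2 \cdot 45796}{\sqrt{-21820}} = \frac{54 - 8346 + 91592}{2 i \sqrt{5455}} = 83300 \left(- \frac{i \sqrt{5455}}{10910}\right) = - \frac{8330 i \sqrt{5455}}{1091}$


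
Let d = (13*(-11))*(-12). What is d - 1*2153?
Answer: -437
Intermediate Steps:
d = 1716 (d = -143*(-12) = 1716)
d - 1*2153 = 1716 - 1*2153 = 1716 - 2153 = -437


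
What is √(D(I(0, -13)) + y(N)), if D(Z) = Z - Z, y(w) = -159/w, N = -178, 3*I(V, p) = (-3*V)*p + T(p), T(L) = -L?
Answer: √28302/178 ≈ 0.94512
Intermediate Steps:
I(V, p) = -p/3 - V*p (I(V, p) = ((-3*V)*p - p)/3 = (-3*V*p - p)/3 = (-p - 3*V*p)/3 = -p/3 - V*p)
D(Z) = 0
√(D(I(0, -13)) + y(N)) = √(0 - 159/(-178)) = √(0 - 159*(-1/178)) = √(0 + 159/178) = √(159/178) = √28302/178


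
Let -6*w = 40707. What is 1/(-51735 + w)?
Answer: -2/117039 ≈ -1.7088e-5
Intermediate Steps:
w = -13569/2 (w = -⅙*40707 = -13569/2 ≈ -6784.5)
1/(-51735 + w) = 1/(-51735 - 13569/2) = 1/(-117039/2) = -2/117039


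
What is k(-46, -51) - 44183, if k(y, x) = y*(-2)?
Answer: -44091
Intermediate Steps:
k(y, x) = -2*y
k(-46, -51) - 44183 = -2*(-46) - 44183 = 92 - 44183 = -44091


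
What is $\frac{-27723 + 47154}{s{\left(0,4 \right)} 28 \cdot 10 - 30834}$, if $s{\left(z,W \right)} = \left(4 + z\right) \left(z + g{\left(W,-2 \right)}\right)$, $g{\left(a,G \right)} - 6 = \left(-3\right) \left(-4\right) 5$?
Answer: $\frac{6477}{14362} \approx 0.45098$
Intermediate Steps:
$g{\left(a,G \right)} = 66$ ($g{\left(a,G \right)} = 6 + \left(-3\right) \left(-4\right) 5 = 6 + 12 \cdot 5 = 6 + 60 = 66$)
$s{\left(z,W \right)} = \left(4 + z\right) \left(66 + z\right)$ ($s{\left(z,W \right)} = \left(4 + z\right) \left(z + 66\right) = \left(4 + z\right) \left(66 + z\right)$)
$\frac{-27723 + 47154}{s{\left(0,4 \right)} 28 \cdot 10 - 30834} = \frac{-27723 + 47154}{\left(264 + 0^{2} + 70 \cdot 0\right) 28 \cdot 10 - 30834} = \frac{19431}{\left(264 + 0 + 0\right) 28 \cdot 10 - 30834} = \frac{19431}{264 \cdot 28 \cdot 10 - 30834} = \frac{19431}{7392 \cdot 10 - 30834} = \frac{19431}{73920 - 30834} = \frac{19431}{43086} = 19431 \cdot \frac{1}{43086} = \frac{6477}{14362}$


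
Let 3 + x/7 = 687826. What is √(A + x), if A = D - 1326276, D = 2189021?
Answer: 3*√630834 ≈ 2382.8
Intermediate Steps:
x = 4814761 (x = -21 + 7*687826 = -21 + 4814782 = 4814761)
A = 862745 (A = 2189021 - 1326276 = 862745)
√(A + x) = √(862745 + 4814761) = √5677506 = 3*√630834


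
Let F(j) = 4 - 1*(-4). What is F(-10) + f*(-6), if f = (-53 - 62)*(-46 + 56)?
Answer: 6908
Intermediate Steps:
F(j) = 8 (F(j) = 4 + 4 = 8)
f = -1150 (f = -115*10 = -1150)
F(-10) + f*(-6) = 8 - 1150*(-6) = 8 + 6900 = 6908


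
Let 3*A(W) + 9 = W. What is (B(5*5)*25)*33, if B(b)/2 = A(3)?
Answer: -3300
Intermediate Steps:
A(W) = -3 + W/3
B(b) = -4 (B(b) = 2*(-3 + (⅓)*3) = 2*(-3 + 1) = 2*(-2) = -4)
(B(5*5)*25)*33 = -4*25*33 = -100*33 = -3300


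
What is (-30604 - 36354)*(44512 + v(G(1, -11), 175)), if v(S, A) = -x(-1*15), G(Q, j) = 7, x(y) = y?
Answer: -2981438866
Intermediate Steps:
v(S, A) = 15 (v(S, A) = -(-1)*15 = -1*(-15) = 15)
(-30604 - 36354)*(44512 + v(G(1, -11), 175)) = (-30604 - 36354)*(44512 + 15) = -66958*44527 = -2981438866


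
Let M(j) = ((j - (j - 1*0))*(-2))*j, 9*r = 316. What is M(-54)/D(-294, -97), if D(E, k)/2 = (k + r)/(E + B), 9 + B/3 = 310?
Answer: 0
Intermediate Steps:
r = 316/9 (r = (⅑)*316 = 316/9 ≈ 35.111)
B = 903 (B = -27 + 3*310 = -27 + 930 = 903)
D(E, k) = 2*(316/9 + k)/(903 + E) (D(E, k) = 2*((k + 316/9)/(E + 903)) = 2*((316/9 + k)/(903 + E)) = 2*(316/9 + k)/(903 + E))
M(j) = 0 (M(j) = ((j - (j + 0))*(-2))*j = ((j - j)*(-2))*j = (0*(-2))*j = 0*j = 0)
M(-54)/D(-294, -97) = 0/((2*(316 + 9*(-97))/(9*(903 - 294)))) = 0/(((2/9)*(316 - 873)/609)) = 0/(((2/9)*(1/609)*(-557))) = 0/(-1114/5481) = 0*(-5481/1114) = 0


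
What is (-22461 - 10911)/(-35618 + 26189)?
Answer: 11124/3143 ≈ 3.5393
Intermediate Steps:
(-22461 - 10911)/(-35618 + 26189) = -33372/(-9429) = -33372*(-1/9429) = 11124/3143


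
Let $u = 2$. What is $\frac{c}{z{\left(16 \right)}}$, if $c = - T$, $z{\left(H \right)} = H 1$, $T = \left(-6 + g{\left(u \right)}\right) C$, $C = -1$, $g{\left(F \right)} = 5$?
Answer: $- \frac{1}{16} \approx -0.0625$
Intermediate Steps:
$T = 1$ ($T = \left(-6 + 5\right) \left(-1\right) = \left(-1\right) \left(-1\right) = 1$)
$z{\left(H \right)} = H$
$c = -1$ ($c = \left(-1\right) 1 = -1$)
$\frac{c}{z{\left(16 \right)}} = - \frac{1}{16}$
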